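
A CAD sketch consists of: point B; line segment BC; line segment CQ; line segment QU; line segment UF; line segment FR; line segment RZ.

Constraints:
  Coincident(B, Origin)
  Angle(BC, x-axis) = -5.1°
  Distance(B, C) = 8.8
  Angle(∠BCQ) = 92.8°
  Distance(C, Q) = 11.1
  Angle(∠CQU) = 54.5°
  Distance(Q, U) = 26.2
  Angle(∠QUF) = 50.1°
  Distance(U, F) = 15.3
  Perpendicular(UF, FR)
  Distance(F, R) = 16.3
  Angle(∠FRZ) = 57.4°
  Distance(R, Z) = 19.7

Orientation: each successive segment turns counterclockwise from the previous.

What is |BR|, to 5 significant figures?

10.412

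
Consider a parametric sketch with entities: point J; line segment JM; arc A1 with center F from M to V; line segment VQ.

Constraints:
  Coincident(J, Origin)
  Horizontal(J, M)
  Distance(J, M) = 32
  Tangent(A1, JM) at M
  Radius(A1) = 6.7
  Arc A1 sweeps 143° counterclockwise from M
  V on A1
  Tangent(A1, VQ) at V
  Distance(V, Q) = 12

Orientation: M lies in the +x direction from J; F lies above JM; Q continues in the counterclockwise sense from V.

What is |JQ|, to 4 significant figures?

32.73

J is at the origin; JM is horizontal with |JM| = 32.0 and M on the +x side, so M = (32.00, 0.000). The tangent condition forces FM to be normal to JM, so F = M + (0, 6.7) = (32.00, 6.700). On A1, M sits at bearing -90° from F; a 143° counterclockwise sweep puts V at bearing 53°, so V = F + 6.7·(cos 53°, sin 53°) = (36.03, 12.05). The tangent condition forces FV to be normal to VQ, so VQ runs along (−sin 53°, cos 53°); with |VQ| = 12.0, Q = (26.45, 19.27). Then |JQ| = |Q − J| = 32.73.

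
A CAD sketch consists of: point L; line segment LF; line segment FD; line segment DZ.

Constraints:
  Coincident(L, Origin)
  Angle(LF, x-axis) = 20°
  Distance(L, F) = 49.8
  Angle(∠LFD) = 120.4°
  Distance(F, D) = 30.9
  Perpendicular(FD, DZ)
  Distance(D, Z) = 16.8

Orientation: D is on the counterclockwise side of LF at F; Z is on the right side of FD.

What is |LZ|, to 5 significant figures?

81.962

L is at the origin; LF runs at 20.0° with length 49.8, so F = 49.8·(cos 20.0°, sin 20.0°) = (46.797, 17.033). ∠LFD = 120.4°, so FD runs at 20.0° + (180° − 120.4°) = 79.600° from the x-axis; with |FD| = 30.9, D = F + 30.9·(cos 79.600°, sin 79.600°) = (52.375, 47.425). FD ⟂ DZ; with |DZ| = 16.8 on the right of FD, Z = D + 16.8·(0.98357, -0.18052) = (68.899, 44.392). Then |LZ| = |Z − L| = 81.962.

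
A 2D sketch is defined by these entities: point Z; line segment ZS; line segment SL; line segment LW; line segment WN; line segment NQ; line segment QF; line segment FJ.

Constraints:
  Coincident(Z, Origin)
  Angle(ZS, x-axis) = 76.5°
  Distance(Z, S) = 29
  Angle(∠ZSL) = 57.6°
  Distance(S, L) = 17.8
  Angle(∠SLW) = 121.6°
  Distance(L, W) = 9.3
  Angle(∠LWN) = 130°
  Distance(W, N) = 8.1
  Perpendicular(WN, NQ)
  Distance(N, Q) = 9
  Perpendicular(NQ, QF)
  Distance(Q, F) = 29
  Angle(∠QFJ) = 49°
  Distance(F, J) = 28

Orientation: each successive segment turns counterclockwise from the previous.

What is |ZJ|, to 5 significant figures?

24.641

Z is at the origin; ZS runs at 76.5° with length 29.0, so S = (6.7699, 28.199). ∠ZSL = 57.6° gives SL at -161.10° from the x-axis; with |SL| = 17.8, L = (-10.070, 22.433). ∠SLW = 121.6° gives LW at -102.70° from the x-axis; with |LW| = 9.3, W = (-12.115, 13.361). ∠LWN = 130.0° gives WN at -52.700° from the x-axis; with |WN| = 8.1, N = (-7.2065, 6.9172). The perpendicularity gives NQ at right angles to WN, so NQ runs at 37.300°; with |NQ| = 9.0, Q = (-0.047206, 12.371). The perpendicularity gives QF at right angles to NQ, so QF runs at 127.30°; with |QF| = 29.0, F = (-17.621, 35.440). ∠QFJ = 49.0° gives FJ at -101.70° from the x-axis; with |FJ| = 28.0, J = (-23.299, 8.0216). Then |ZJ| = |J − Z| = 24.641.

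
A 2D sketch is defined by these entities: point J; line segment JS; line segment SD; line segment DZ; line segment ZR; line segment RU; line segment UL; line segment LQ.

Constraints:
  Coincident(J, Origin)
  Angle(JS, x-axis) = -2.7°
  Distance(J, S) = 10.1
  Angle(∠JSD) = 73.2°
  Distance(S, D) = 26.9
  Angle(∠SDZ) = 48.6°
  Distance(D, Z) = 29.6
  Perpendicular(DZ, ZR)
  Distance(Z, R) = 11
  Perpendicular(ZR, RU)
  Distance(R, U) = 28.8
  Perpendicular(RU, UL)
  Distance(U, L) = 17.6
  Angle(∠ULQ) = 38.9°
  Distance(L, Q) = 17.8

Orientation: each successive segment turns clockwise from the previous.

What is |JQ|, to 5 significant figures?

11.950

RU is perpendicular to UL, so UL runs at -150.90°; with |UL| = 17.6, L = (-5.0466, -28.344). ∠ULQ = 38.9° gives LQ at 68.000° from the x-axis; with |LQ| = 17.8, Q = (1.6214, -11.840). Then |JQ| = |Q − J| = 11.950.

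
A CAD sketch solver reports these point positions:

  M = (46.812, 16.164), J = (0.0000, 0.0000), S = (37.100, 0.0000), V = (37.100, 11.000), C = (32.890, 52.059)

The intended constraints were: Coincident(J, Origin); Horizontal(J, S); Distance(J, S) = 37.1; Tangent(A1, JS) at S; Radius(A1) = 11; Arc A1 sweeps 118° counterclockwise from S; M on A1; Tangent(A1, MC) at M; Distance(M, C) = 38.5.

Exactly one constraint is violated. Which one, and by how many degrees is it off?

Tangent(A1, MC) at M — off by 6.80°.

J = (0.00, 0.00) ✓; J.y = 0.00, S.y = 0.00 ✓; |JS| = 37.10 ✓; ∠(VS, SJ) = 90.00° ✓; |VS| = 11.00 ✓; bearing(V→M) − bearing(V→S) = 118.0° ✓; |VM| = 11.00 ✓; ∠(VM, MC) = 96.80° ✗; |MC| = 38.50 ✓.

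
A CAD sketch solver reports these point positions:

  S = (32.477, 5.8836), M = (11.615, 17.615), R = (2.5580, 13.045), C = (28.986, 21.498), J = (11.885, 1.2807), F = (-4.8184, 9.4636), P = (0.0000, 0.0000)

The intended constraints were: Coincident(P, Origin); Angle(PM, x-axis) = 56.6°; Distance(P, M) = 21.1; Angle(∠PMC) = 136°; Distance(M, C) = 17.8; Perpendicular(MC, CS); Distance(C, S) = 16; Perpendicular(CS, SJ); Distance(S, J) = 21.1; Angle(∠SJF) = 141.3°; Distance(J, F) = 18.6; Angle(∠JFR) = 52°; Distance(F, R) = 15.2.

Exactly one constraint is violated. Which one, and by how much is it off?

Distance(F, R) = 15.2 — off by 7.00.

P = (0.00, 0.00) ✓; PM at 56.60° ✓; |PM| = 21.10 ✓; ∠PMC = 136.0° ✓; |MC| = 17.80 ✓; ∠(MC, CS) = 90.00° ✓; |CS| = 16.00 ✓; ∠(CS, SJ) = 90.00° ✓; |SJ| = 21.10 ✓; ∠SJF = 141.3° ✓; |JF| = 18.60 ✓; ∠JFR = 52.00° ✓; |FR| = 8.200 ✗.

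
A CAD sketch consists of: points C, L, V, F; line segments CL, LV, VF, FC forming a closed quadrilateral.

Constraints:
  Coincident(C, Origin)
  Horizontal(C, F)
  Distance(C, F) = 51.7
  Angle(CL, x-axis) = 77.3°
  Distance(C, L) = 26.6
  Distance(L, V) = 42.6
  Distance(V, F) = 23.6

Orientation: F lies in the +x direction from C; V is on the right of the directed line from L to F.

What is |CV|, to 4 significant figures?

31.33

Checks: |LV| = 42.60 ✓; |VF| = 23.60 ✓.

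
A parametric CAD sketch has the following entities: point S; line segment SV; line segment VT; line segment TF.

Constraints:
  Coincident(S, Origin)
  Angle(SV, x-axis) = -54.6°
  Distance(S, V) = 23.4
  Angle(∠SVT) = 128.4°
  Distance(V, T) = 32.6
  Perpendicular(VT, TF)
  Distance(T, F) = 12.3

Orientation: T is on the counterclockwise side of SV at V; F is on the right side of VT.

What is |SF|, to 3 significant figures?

56.2

S is at the origin; SV runs at -54.6° with length 23.4, so V = 23.4·(cos -54.6°, sin -54.6°) = (13.6, -19.1). ∠SVT = 128.4°, so VT runs at -54.6° + (180° − 128.4°) = -3.00° from the x-axis; with |VT| = 32.6, T = V + 32.6·(cos -3.00°, sin -3.00°) = (46.1, -20.8). The perpendicularity gives TF at right angles to VT; with |TF| = 12.3 on the right of VT, F = T + 12.3·(-0.0523, -0.999) = (45.5, -33.1). Then |SF| = |F − S| = 56.2.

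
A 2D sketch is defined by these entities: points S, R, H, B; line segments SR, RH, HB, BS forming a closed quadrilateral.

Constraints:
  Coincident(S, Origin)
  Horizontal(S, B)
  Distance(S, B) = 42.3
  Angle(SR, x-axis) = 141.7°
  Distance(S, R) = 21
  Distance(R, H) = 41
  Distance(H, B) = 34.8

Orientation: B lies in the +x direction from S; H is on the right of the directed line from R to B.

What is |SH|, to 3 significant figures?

20.4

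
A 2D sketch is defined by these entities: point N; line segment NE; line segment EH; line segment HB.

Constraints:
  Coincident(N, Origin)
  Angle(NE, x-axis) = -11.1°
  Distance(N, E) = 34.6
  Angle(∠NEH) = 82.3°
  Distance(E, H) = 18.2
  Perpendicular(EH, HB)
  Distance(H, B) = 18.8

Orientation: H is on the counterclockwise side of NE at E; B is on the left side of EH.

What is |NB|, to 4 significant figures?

20.59

N is at the origin; NE runs at -11.1° with length 34.6, so E = 34.6·(cos -11.1°, sin -11.1°) = (33.95, -6.661). ∠NEH = 82.3°, so EH runs at -11.1° + (180° − 82.3°) = 86.60° from the x-axis; with |EH| = 18.2, H = E + 18.2·(cos 86.60°, sin 86.60°) = (35.03, 11.51). EH is perpendicular to HB; with |HB| = 18.8 on the left of EH, B = H + 18.8·(-0.9982, 0.05931) = (16.27, 12.62). Then |NB| = |B − N| = 20.59.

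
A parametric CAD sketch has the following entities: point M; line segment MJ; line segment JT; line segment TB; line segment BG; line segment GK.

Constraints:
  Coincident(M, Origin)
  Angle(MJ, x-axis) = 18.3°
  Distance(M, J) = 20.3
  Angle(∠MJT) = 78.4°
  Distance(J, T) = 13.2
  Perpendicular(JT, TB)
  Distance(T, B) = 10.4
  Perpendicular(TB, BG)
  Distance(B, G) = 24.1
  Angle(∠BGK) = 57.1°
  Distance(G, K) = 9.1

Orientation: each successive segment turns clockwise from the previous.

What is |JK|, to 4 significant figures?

6.565

M is at the origin; MJ runs at 18.3° with length 20.3, so J = (19.27, 6.374). ∠MJT = 78.4° gives JT at -83.30° from the x-axis; with |JT| = 13.2, T = (20.81, -6.736). JT is perpendicular to TB, so TB runs at -173.3°; with |TB| = 10.4, B = (10.48, -7.949). The perpendicularity gives BG at right angles to TB, so BG runs at 96.70°; with |BG| = 24.1, G = (7.673, 15.99). ∠BGK = 57.1° gives GK at -26.20° from the x-axis; with |GK| = 9.1, K = (15.84, 11.97). Then |JK| = |K − J| = 6.565.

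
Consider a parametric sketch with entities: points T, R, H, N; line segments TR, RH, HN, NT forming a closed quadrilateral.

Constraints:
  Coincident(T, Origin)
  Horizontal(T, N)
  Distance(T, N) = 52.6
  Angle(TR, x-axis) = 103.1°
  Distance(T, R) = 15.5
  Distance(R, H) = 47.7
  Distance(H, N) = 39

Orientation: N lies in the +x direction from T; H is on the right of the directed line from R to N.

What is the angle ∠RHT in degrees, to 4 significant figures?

9.096°

T is at the origin; T and N share the same y with |TN| = 52.6 and N in +x, so N = (52.6, 0). TR runs at 103.1° with |TR| = 15.5, so R = (-3.513, 15.10). H is determined by |RH| = 47.7 and |HN| = 39.0 together: it lies at the intersection of circle(R, 47.7) and circle(N, 39.0). With |RN| = 58.11, the foot of the radical line on RN is 35.54 from R and the perpendicular offset is √(47.7² − 35.54²) = 31.81. Taking the right-of-RN solution: H = (22.55, -24.86).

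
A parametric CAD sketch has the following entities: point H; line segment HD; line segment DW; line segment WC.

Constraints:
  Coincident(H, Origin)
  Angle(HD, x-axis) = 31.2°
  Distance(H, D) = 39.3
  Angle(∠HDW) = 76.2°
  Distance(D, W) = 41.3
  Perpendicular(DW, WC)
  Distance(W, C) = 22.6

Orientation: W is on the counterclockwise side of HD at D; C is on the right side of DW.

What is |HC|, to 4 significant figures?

68.64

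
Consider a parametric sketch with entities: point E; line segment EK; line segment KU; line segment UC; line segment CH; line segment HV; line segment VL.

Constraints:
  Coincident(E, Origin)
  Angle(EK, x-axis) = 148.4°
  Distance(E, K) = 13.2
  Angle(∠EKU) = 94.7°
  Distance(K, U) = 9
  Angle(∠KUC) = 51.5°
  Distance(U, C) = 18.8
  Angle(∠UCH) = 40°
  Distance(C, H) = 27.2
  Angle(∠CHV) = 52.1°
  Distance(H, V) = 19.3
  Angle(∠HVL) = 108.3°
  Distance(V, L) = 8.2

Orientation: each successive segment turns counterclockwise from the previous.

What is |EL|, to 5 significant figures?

12.421

E is at the origin; EK runs at 148.4° with length 13.2, so K = (-11.243, 6.9166). ∠EKU = 94.7° gives KU at -126.30° from the x-axis; with |KU| = 9.0, U = (-16.571, -0.33674). ∠KUC = 51.5° gives UC at 2.2000° from the x-axis; with |UC| = 18.8, C = (2.2152, 0.38495). ∠UCH = 40.0° gives CH at 142.20° from the x-axis; with |CH| = 27.2, H = (-19.277, 17.056). ∠CHV = 52.1° gives HV at -89.900° from the x-axis; with |HV| = 19.3, V = (-19.243, -2.2439). ∠HVL = 108.3° gives VL at -18.200° from the x-axis; with |VL| = 8.2, L = (-11.454, -4.8051). Then |EL| = |L − E| = 12.421.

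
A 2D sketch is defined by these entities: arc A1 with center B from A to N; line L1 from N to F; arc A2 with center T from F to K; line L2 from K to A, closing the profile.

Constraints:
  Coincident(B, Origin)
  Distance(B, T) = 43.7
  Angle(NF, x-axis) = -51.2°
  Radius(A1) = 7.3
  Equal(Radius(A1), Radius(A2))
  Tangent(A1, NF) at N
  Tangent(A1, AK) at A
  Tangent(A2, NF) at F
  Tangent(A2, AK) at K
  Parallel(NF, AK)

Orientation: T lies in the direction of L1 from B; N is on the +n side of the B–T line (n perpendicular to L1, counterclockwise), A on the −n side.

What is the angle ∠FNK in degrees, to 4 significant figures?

18.47°

The slot axis is L1's direction at -51.2°, so u = (cos -51.2°, sin -51.2°) = (0.6266, -0.7793) and n = (−sin -51.2°, cos -51.2°) = (0.7793, 0.6266). B is at the origin and T lies 43.7 along u from B, so T = 43.7·u = (27.38, -34.06). Tangency of A1 to both parallel lines with radius 7.3 puts N and A at B ± 7.3·n: N = (5.689, 4.574), A = (-5.689, -4.574). Equal radii place F and K the same way about T: F = T + 7.3·n = (33.07, -29.48), K = T − 7.3·n = (21.69, -38.63). Then cos ∠FNK = NF·NK / (|NF||NK|), giving 18.47°.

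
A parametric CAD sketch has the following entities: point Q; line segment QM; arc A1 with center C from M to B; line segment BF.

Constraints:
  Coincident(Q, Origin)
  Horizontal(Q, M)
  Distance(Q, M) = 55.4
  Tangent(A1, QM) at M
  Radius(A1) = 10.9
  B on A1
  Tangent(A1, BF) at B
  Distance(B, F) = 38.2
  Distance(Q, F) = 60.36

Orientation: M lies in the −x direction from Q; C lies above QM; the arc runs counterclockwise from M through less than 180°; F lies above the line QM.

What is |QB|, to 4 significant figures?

45.57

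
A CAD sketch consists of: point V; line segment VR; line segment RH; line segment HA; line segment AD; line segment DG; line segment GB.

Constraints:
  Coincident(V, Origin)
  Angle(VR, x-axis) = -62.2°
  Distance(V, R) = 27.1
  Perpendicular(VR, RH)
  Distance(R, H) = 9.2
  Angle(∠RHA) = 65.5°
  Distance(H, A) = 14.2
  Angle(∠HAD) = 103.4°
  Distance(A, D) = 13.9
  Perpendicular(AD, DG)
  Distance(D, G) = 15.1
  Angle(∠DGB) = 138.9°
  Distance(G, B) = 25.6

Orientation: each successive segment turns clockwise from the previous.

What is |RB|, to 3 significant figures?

24.0

V is at the origin; VR runs at -62.2° with length 27.1, so R = (12.6, -24.0). The perpendicularity gives RH at right angles to VR, so RH runs at -152°; with |RH| = 9.2, H = (4.50, -28.3). ∠RHA = 65.5° gives HA at 93.3° from the x-axis; with |HA| = 14.2, A = (3.68, -14.1). ∠HAD = 103.4° gives AD at 16.7° from the x-axis; with |AD| = 13.9, D = (17.0, -10.1). AD ⟂ DG, so DG runs at -73.3°; with |DG| = 15.1, G = (21.3, -24.6). ∠DGB = 138.9° gives GB at -114° from the x-axis; with |GB| = 25.6, B = (10.8, -47.9). Then |RB| = |B − R| = 24.0.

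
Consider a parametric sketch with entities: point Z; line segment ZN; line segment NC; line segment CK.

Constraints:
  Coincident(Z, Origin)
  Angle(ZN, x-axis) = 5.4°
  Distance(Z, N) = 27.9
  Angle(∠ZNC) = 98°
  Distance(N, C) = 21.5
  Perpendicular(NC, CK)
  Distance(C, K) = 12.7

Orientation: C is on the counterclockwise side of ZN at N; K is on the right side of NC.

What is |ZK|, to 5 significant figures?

47.652

∠ZNC = 98.0°, so NC runs at 5.4° + (180° − 98.0°) = 87.400° from the x-axis; with |NC| = 21.5, C = N + 21.5·(cos 87.400°, sin 87.400°) = (28.751, 24.103). NC ⟂ CK; with |CK| = 12.7 on the right of NC, K = C + 12.7·(0.99897, -0.045363) = (41.438, 23.527). Then |ZK| = |K − Z| = 47.652.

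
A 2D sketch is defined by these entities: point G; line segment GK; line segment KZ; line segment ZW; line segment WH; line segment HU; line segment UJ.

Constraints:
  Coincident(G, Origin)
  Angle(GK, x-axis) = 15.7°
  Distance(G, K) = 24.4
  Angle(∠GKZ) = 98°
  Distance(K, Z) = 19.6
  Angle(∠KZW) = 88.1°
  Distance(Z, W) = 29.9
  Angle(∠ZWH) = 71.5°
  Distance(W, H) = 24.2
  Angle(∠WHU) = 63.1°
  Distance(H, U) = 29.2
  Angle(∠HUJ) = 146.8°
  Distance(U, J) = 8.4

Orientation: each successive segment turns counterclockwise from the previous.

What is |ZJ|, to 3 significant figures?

6.08

G is at the origin; GK runs at 15.7° with length 24.4, so K = (23.5, 6.60). ∠GKZ = 98.0° gives KZ at 97.7° from the x-axis; with |KZ| = 19.6, Z = (20.9, 26.0). ∠KZW = 88.1° gives ZW at -170° from the x-axis; with |ZW| = 29.9, W = (-8.62, 21.0). ∠ZWH = 71.5° gives WH at -61.9° from the x-axis; with |WH| = 24.2, H = (2.78, -0.308). ∠WHU = 63.1° gives HU at 55.0° from the x-axis; with |HU| = 29.2, U = (19.5, 23.6). ∠HUJ = 146.8° gives UJ at 88.2° from the x-axis; with |UJ| = 8.4, J = (19.8, 32.0). Then |ZJ| = |J − Z| = 6.08.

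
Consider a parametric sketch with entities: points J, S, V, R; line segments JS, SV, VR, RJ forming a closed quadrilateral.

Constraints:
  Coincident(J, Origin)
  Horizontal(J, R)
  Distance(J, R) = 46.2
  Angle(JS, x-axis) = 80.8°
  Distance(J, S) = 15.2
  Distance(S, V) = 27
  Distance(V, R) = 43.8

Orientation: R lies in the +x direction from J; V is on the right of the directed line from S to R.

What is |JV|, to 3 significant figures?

12.6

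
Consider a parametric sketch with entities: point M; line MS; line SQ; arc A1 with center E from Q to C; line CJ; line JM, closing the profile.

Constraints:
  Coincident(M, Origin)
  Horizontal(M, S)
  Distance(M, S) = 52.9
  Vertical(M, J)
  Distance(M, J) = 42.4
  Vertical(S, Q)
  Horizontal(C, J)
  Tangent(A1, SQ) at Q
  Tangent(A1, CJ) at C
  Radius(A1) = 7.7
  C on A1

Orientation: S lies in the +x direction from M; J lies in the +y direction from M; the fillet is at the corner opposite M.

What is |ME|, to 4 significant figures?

56.98

M is at the origin; M and S share the same y with |MS| = 52.9 and S on the +x side, so S = (52.90, 0.000). M and J share the same x with |MJ| = 42.4 and J on the +y side, so J = (0.000, 42.40). The virtual corner opposite M is at (52.90, 42.40). Tangency of A1 to SQ means the radius EQ is perpendicular to SQ and since A1 is tangent to CJ there, EC ⟂ CJ, with radius 7.7, so the center E sits 7.7 in from both sides at E = (45.20, 34.70). Then |ME| = |E − M| = 56.98.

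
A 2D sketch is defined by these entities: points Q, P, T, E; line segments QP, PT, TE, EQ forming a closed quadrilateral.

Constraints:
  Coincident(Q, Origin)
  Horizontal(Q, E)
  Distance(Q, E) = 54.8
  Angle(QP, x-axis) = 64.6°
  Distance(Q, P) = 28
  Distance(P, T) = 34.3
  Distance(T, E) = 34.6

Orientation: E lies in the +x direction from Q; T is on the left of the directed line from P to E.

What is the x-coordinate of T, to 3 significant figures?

45.4

Checks: |PT| = 34.30 ✓; |TE| = 34.60 ✓.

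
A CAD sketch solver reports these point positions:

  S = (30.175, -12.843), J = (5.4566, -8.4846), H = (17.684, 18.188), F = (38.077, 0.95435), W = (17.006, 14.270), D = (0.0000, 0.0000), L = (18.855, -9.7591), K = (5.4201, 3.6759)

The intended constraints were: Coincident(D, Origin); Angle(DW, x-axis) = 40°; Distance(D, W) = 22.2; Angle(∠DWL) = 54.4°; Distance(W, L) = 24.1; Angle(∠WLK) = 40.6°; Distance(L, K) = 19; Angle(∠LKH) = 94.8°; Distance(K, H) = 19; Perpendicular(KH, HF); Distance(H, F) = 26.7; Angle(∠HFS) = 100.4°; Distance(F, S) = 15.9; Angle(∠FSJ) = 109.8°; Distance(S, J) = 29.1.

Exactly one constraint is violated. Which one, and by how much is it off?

Distance(S, J) = 29.1 — off by 4.00.

D = (0.00, 0.00) ✓; DW at 40.00° ✓; |DW| = 22.20 ✓; ∠DWL = 54.40° ✓; |WL| = 24.10 ✓; ∠WLK = 40.60° ✓; |LK| = 19.00 ✓; ∠LKH = 94.80° ✓; |KH| = 19.00 ✓; ∠(KH, HF) = 90.00° ✓; |HF| = 26.70 ✓; ∠HFS = 100.4° ✓; |FS| = 15.90 ✓; ∠FSJ = 109.8° ✓; |SJ| = 25.10 ✗.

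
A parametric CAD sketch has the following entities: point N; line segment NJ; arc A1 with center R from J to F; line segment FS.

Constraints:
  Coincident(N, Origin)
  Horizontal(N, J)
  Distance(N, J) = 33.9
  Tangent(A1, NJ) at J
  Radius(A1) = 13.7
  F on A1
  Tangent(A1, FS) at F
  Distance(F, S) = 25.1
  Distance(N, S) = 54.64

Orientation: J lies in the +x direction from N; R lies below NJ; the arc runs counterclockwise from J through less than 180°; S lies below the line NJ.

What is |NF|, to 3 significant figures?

30.1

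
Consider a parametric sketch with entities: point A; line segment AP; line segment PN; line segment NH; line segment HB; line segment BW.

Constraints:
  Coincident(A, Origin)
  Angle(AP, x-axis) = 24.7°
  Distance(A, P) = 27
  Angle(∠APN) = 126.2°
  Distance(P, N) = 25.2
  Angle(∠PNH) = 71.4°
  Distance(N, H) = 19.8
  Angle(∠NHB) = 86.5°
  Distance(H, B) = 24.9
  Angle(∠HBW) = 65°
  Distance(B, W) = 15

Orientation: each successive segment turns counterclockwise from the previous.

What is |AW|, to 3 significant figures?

32.1

A is at the origin; AP runs at 24.7° with length 27.0, so P = (24.5, 11.3). ∠APN = 126.2° gives PN at 78.5° from the x-axis; with |PN| = 25.2, N = (29.6, 36.0). ∠PNH = 71.4° gives NH at -173° from the x-axis; with |NH| = 19.8, H = (9.91, 33.5). ∠NHB = 86.5° gives HB at -79.4° from the x-axis; with |HB| = 24.9, B = (14.5, 9.05). ∠HBW = 65.0° gives BW at 35.6° from the x-axis; with |BW| = 15.0, W = (26.7, 17.8). Then |AW| = |W − A| = 32.1.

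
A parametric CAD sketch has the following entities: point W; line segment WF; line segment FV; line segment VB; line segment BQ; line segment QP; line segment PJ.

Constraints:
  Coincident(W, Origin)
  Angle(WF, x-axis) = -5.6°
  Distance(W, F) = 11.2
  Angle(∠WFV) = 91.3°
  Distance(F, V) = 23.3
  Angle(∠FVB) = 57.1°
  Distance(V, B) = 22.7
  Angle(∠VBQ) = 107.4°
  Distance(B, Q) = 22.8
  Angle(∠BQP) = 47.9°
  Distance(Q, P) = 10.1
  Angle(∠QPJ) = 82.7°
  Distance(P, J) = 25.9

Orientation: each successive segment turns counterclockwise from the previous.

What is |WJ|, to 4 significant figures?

21.67

W is at the origin; WF runs at -5.6° with length 11.2, so F = (11.15, -1.093). ∠WFV = 91.3° gives FV at 83.10° from the x-axis; with |FV| = 23.3, V = (13.95, 22.04). ∠FVB = 57.1° gives VB at -154.0° from the x-axis; with |VB| = 22.7, B = (-6.457, 12.09). ∠VBQ = 107.4° gives BQ at -81.40° from the x-axis; with |BQ| = 22.8, Q = (-3.047, -10.46). ∠BQP = 47.9° gives QP at 50.70° from the x-axis; with |QP| = 10.1, P = (3.350, -2.641). ∠QPJ = 82.7° gives PJ at 148.0° from the x-axis; with |PJ| = 25.9, J = (-18.61, 11.08). Then |WJ| = |J − W| = 21.67.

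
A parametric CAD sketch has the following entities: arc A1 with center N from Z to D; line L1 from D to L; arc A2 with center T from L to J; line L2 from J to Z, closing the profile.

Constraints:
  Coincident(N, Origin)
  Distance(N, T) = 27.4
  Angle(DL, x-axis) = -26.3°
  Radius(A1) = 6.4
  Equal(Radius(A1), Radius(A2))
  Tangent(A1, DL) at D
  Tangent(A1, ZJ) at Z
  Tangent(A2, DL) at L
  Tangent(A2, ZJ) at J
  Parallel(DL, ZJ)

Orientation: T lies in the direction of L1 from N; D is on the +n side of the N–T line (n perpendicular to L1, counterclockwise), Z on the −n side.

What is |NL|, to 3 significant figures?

28.1

The slot axis is L1's direction at -26.3°, so u = (cos -26.3°, sin -26.3°) = (0.896, -0.443) and n = (−sin -26.3°, cos -26.3°) = (0.443, 0.896). N is at the origin and T lies 27.4 along u from N, so T = 27.4·u = (24.6, -12.1). Tangency of A1 to both parallel lines with radius 6.4 puts D and Z at N ± 6.4·n: D = (2.84, 5.74), Z = (-2.84, -5.74). Equal radii place L and J the same way about T: L = T + 6.4·n = (27.4, -6.40), J = T − 6.4·n = (21.7, -17.9). Then |NL| = |L − N| = 28.1.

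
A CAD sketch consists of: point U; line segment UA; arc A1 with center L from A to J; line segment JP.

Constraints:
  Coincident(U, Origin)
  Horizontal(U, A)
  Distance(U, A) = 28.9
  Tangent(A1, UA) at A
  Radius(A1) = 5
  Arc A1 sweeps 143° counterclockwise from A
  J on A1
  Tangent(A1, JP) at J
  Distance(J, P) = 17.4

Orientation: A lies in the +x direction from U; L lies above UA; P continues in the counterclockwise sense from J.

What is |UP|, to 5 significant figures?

26.521

U is at the origin; UA is horizontal with |UA| = 28.9 and A on the +x side, so A = (28.900, 0.0000). The tangent condition forces LA to be normal to UA, so L = A + (0, 5) = (28.900, 5.0000). On A1, A sits at bearing -90° from L; a 143° counterclockwise sweep puts J at bearing 53°, so J = L + 5.0·(cos 53°, sin 53°) = (31.909, 8.9932). Tangency of A1 to JP means the radius LJ is perpendicular to JP, so JP runs along (−sin 53°, cos 53°); with |JP| = 17.4, P = (18.013, 19.465). Then |UP| = |P − U| = 26.521.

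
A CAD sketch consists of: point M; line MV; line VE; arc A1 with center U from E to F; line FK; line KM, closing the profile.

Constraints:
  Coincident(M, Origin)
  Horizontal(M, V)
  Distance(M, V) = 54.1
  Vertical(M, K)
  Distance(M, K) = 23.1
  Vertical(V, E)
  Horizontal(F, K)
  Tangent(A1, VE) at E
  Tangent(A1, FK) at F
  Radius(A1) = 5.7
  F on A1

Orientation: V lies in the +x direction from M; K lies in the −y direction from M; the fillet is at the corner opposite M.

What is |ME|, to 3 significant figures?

56.8

The virtual corner opposite M is at (54.1, -23.1). Tangency of A1 to VE means the radius UE is perpendicular to VE and since A1 is tangent to FK there, UF ⟂ FK, with radius 5.7, so the center U sits 5.7 in from both sides at U = (48.4, -17.4). That places the tangent points at E = (54.1, -17.4) on VE and F = (48.4, -23.1) on FK. Then |ME| = |E − M| = 56.8.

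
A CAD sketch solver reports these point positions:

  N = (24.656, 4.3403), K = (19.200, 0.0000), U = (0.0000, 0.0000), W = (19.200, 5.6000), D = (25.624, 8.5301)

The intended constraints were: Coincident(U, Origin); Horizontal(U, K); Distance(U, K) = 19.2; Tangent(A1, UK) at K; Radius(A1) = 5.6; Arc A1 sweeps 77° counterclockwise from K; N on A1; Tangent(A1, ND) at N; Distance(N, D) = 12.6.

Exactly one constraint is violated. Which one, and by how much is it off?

Distance(N, D) = 12.6 — off by 8.30.

U = (0.00, 0.00) ✓; U.y = 0.00, K.y = 0.00 ✓; |UK| = 19.20 ✓; ∠(WK, KU) = 90.00° ✓; |WK| = 5.600 ✓; bearing(W→N) − bearing(W→K) = 77.00° ✓; |WN| = 5.600 ✓; ∠(WN, ND) = 90.01° ✓; |ND| = 4.300 ✗.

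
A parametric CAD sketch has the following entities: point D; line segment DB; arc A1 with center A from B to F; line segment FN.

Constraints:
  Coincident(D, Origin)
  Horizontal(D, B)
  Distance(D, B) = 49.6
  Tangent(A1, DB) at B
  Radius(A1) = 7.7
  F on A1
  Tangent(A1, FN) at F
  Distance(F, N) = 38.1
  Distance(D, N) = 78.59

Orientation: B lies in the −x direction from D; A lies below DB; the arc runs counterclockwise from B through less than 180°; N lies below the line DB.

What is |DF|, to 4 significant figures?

57.41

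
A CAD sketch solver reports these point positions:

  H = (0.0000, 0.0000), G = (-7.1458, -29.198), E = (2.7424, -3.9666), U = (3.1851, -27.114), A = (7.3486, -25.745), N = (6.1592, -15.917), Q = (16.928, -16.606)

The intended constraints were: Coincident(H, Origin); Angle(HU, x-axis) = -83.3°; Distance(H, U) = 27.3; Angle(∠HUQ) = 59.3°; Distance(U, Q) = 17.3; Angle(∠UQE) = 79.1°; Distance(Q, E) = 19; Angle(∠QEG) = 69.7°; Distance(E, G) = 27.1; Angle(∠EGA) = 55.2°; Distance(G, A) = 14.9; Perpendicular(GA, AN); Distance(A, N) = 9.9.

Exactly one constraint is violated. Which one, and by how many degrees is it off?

Perpendicular(GA, AN) — off by 6.50°.

H = (0.00, 0.00) ✓; HU at -83.30° ✓; |HU| = 27.30 ✓; ∠HUQ = 59.30° ✓; |UQ| = 17.30 ✓; ∠UQE = 79.10° ✓; |QE| = 19.00 ✓; ∠QEG = 69.70° ✓; |EG| = 27.10 ✓; ∠EGA = 55.20° ✓; |GA| = 14.90 ✓; ∠(GA, AN) = 83.50° ✗; |AN| = 9.900 ✓.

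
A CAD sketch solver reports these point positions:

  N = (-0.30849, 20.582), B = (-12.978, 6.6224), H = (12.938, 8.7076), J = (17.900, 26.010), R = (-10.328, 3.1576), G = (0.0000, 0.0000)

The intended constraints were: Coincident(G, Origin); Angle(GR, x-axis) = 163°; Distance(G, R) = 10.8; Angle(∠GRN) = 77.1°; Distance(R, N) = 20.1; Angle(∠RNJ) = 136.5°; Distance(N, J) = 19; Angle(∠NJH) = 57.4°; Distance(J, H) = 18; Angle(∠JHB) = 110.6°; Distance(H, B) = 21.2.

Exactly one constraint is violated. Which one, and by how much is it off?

Distance(H, B) = 21.2 — off by 4.80.

G = (0.00, 0.00) ✓; GR at 163.0° ✓; |GR| = 10.80 ✓; ∠GRN = 77.10° ✓; |RN| = 20.10 ✓; ∠RNJ = 136.5° ✓; |NJ| = 19.00 ✓; ∠NJH = 57.40° ✓; |JH| = 18.00 ✓; ∠JHB = 110.6° ✓; |HB| = 26.00 ✗.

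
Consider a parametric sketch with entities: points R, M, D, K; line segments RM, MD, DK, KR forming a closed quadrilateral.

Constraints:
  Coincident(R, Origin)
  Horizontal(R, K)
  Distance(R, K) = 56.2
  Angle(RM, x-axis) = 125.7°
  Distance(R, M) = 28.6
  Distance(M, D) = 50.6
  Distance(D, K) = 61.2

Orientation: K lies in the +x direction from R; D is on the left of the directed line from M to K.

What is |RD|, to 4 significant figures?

57.93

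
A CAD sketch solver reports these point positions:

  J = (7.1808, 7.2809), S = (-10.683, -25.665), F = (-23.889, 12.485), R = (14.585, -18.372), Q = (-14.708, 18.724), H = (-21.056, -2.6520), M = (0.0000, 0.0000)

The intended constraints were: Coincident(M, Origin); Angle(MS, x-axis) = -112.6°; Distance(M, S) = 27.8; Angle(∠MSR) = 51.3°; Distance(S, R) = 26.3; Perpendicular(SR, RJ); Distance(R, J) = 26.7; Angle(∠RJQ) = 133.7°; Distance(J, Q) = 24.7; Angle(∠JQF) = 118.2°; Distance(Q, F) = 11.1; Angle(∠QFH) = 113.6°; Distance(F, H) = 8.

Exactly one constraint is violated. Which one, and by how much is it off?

Distance(F, H) = 8 — off by 7.40.

M = (0.00, 0.00) ✓; MS at -112.6° ✓; |MS| = 27.80 ✓; ∠MSR = 51.30° ✓; |SR| = 26.30 ✓; ∠(SR, RJ) = 90.00° ✓; |RJ| = 26.70 ✓; ∠RJQ = 133.7° ✓; |JQ| = 24.70 ✓; ∠JQF = 118.2° ✓; |QF| = 11.10 ✓; ∠QFH = 113.6° ✓; |FH| = 15.40 ✗.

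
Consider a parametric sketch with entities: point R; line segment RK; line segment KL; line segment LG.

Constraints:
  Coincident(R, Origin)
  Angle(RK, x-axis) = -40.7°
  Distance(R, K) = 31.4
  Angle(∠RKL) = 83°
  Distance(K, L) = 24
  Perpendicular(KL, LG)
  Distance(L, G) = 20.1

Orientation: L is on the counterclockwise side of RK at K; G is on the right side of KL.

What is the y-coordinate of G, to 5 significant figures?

-11.661

R is at the origin; RK runs at -40.7° with length 31.4, so K = 31.4·(cos -40.7°, sin -40.7°) = (23.805, -20.476). ∠RKL = 83.0°, so KL runs at -40.7° + (180° − 83.0°) = 56.300° from the x-axis; with |KL| = 24.0, L = K + 24.0·(cos 56.300°, sin 56.300°) = (37.122, -0.50899). KL ⟂ LG; with |LG| = 20.1 on the right of KL, G = L + 20.1·(0.83195, -0.55484) = (53.844, -11.661). So G.y = -11.661.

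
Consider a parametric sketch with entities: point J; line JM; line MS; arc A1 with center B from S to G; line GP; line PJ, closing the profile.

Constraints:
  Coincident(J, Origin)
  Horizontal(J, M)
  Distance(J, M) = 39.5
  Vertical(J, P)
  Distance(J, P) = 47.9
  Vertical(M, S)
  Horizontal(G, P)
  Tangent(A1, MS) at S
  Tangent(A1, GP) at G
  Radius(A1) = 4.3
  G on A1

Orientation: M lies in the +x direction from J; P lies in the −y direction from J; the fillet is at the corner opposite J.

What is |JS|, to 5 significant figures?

58.832

J is at the origin; JM is horizontal with |JM| = 39.5 and M on the +x side, so M = (39.500, 0.0000). J and P share the same x with |JP| = 47.9 and P on the −y side, so P = (0.0000, -47.900). The virtual corner opposite J is at (39.500, -47.900). A1 meets MS tangentially, so BS is at right angles to MS and since A1 is tangent to GP there, BG ⟂ GP, with radius 4.3, so the center B sits 4.3 in from both sides at B = (35.200, -43.600). That places the tangent points at S = (39.500, -43.600) on MS and G = (35.200, -47.900) on GP. Then |JS| = |S − J| = 58.832.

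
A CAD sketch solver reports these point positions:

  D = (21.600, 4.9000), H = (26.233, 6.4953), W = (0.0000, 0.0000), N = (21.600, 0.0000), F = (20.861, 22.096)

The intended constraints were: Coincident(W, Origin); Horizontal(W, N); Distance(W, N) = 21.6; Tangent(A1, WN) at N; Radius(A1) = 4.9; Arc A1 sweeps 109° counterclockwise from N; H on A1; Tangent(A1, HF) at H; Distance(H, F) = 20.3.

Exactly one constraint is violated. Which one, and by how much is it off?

Distance(H, F) = 20.3 — off by 3.80.

W = (0.00, 0.00) ✓; W.y = 0.00, N.y = 0.00 ✓; |WN| = 21.60 ✓; ∠(DN, NW) = 90.00° ✓; |DN| = 4.900 ✓; bearing(D→H) − bearing(D→N) = 109.0° ✓; |DH| = 4.900 ✓; ∠(DH, HF) = 90.00° ✓; |HF| = 16.50 ✗.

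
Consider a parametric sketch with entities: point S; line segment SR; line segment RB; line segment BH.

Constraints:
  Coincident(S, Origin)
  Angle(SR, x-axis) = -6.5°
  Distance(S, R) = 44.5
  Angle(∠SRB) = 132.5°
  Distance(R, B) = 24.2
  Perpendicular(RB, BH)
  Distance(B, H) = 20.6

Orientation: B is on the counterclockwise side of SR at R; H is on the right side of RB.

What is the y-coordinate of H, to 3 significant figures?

-4.71

S is at the origin; SR runs at -6.5° with length 44.5, so R = 44.5·(cos -6.5°, sin -6.5°) = (44.2, -5.04). ∠SRB = 132.5°, so RB runs at -6.5° + (180° − 132.5°) = 41.0° from the x-axis; with |RB| = 24.2, B = R + 24.2·(cos 41.0°, sin 41.0°) = (62.5, 10.8). RB ⟂ BH; with |BH| = 20.6 on the right of RB, H = B + 20.6·(0.656, -0.755) = (76.0, -4.71). So H.y = -4.71.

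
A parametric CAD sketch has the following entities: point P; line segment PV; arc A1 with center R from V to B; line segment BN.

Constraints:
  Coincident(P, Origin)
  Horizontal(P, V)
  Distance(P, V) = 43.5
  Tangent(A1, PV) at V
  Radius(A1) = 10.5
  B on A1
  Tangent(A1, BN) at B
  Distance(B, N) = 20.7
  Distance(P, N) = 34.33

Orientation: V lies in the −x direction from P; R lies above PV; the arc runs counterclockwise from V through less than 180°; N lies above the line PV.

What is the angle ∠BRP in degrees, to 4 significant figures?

14.10°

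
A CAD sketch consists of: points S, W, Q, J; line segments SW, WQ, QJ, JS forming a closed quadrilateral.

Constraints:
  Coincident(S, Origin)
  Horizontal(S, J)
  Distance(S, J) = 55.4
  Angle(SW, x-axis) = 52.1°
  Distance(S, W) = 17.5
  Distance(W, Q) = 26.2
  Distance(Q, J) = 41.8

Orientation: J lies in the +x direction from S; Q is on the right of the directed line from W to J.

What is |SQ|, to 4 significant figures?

19.48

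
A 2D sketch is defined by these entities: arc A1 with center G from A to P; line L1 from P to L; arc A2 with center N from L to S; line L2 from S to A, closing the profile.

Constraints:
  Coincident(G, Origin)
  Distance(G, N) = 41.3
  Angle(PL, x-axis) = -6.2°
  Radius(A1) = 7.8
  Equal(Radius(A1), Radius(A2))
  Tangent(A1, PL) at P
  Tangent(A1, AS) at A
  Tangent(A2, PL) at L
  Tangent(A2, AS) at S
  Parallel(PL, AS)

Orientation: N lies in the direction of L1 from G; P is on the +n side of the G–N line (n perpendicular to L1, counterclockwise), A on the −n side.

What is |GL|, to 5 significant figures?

42.030

The slot axis is L1's direction at -6.2°, so u = (cos -6.2°, sin -6.2°) = (0.99415, -0.10800) and n = (−sin -6.2°, cos -6.2°) = (0.10800, 0.99415). G is at the origin and N lies 41.3 along u from G, so N = 41.3·u = (41.058, -4.4604). Tangency of A1 to both parallel lines with radius 7.8 puts P and A at G ± 7.8·n: P = (0.84239, 7.7544), A = (-0.84239, -7.7544). Equal radii place L and S the same way about N: L = N + 7.8·n = (41.901, 3.2940), S = N − 7.8·n = (40.216, -12.215). Then |GL| = |L − G| = 42.030.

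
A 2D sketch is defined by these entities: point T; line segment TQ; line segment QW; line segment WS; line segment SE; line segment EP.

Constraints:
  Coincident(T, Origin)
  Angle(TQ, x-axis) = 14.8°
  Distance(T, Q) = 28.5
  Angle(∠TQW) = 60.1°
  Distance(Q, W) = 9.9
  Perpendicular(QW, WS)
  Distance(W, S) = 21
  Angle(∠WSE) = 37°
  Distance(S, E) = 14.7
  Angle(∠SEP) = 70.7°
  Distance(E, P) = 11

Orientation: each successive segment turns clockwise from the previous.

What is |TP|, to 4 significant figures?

18.98

T is at the origin; TQ runs at 14.8° with length 28.5, so Q = (27.55, 7.280). ∠TQW = 60.1° gives QW at -105.1° from the x-axis; with |QW| = 9.9, W = (24.98, -2.278). The perpendicularity gives WS at right angles to QW, so WS runs at 164.9°; with |WS| = 21.0, S = (4.701, 3.193). ∠WSE = 37.0° gives SE at 21.90° from the x-axis; with |SE| = 14.7, E = (18.34, 8.676). ∠SEP = 70.7° gives EP at -87.40° from the x-axis; with |EP| = 11.0, P = (18.84, -2.313). Then |TP| = |P − T| = 18.98.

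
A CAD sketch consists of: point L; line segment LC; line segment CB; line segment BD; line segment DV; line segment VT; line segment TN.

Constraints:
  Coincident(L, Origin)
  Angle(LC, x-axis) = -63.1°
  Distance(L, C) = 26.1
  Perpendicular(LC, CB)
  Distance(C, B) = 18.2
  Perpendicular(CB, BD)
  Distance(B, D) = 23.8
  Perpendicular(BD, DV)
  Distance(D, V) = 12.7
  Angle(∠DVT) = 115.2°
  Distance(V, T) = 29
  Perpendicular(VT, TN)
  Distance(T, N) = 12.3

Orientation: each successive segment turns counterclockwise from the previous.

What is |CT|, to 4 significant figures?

7.269

L is at the origin; LC runs at -63.1° with length 26.1, so C = (11.81, -23.28). The perpendicularity gives CB at right angles to LC, so CB runs at 26.90°; with |CB| = 18.2, B = (28.04, -15.04). CB is perpendicular to BD, so BD runs at 116.9°; with |BD| = 23.8, D = (17.27, 6.183). BD ⟂ DV, so DV runs at -153.1°; with |DV| = 12.7, V = (5.945, 0.4373). ∠DVT = 115.2° gives VT at -88.30° from the x-axis; with |VT| = 29.0, T = (6.806, -28.55). Then |CT| = |T − C| = 7.269.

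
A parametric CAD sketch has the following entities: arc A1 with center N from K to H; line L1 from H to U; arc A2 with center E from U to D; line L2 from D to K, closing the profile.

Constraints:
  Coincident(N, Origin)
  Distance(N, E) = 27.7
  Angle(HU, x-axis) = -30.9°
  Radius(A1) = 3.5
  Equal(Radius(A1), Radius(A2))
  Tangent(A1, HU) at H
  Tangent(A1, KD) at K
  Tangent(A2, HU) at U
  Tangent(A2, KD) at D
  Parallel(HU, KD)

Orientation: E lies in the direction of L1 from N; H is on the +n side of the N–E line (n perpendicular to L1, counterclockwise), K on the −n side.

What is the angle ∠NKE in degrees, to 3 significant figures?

82.8°

The slot axis is L1's direction at -30.9°, so u = (cos -30.9°, sin -30.9°) = (0.858, -0.514) and n = (−sin -30.9°, cos -30.9°) = (0.514, 0.858). N is at the origin and E lies 27.7 along u from N, so E = 27.7·u = (23.8, -14.2). Tangency of A1 to both parallel lines with radius 3.5 puts H and K at N ± 3.5·n: H = (1.80, 3.00), K = (-1.80, -3.00). Then cos ∠NKE = KN·KE / (|KN||KE|), giving 82.8°.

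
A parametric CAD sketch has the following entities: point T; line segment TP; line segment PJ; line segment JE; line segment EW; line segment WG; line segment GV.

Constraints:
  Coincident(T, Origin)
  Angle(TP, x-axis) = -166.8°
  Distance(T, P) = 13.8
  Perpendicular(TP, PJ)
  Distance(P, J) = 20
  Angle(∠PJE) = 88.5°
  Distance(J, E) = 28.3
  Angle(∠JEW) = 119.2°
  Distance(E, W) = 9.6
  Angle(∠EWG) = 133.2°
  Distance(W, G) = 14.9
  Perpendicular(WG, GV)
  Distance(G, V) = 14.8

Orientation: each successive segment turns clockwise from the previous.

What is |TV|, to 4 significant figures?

1.525

T is at the origin; TP runs at -166.8° with length 13.8, so P = (-13.44, -3.151). TP is perpendicular to PJ, so PJ runs at 103.2°; with |PJ| = 20.0, J = (-18.00, 16.32). ∠PJE = 88.5° gives JE at 11.70° from the x-axis; with |JE| = 28.3, E = (9.710, 22.06). ∠JEW = 119.2° gives EW at -49.10° from the x-axis; with |EW| = 9.6, W = (16.00, 14.80). ∠EWG = 133.2° gives WG at -95.90° from the x-axis; with |WG| = 14.9, G = (14.46, -0.01805). WG ⟂ GV, so GV runs at 174.1°; with |GV| = 14.8, V = (-0.2581, 1.503). Then |TV| = |V − T| = 1.525.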